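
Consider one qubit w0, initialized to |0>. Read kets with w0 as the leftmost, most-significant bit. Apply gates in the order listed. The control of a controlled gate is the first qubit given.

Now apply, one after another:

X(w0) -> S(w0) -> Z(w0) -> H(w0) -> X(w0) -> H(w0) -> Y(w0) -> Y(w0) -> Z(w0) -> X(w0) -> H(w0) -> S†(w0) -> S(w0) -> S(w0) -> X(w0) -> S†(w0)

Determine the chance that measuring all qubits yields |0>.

A full measurement returns |0> with probability 1/2.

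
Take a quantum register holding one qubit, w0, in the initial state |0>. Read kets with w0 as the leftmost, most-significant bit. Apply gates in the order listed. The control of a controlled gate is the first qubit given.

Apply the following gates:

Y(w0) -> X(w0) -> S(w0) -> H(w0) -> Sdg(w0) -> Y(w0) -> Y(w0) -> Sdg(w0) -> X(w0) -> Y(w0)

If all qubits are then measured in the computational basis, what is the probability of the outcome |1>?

A full measurement returns |1> with probability 1/2.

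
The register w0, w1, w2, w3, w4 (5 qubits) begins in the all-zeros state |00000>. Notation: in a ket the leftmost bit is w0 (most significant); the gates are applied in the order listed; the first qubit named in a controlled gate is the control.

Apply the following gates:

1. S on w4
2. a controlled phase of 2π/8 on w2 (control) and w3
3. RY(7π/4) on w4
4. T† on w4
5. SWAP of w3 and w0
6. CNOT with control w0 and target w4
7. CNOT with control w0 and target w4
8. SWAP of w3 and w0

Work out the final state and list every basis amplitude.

The final amplitudes are -sqrt(sqrt(2) + 2)/2 on |00000>, -sqrt(2 - sqrt(2))*exp(3*I*pi/4)/2 on |00001>, and 0 on every other basis state. Key observation: gates 5-8 undo each other exactly, leaving only the rest of the circuit to track.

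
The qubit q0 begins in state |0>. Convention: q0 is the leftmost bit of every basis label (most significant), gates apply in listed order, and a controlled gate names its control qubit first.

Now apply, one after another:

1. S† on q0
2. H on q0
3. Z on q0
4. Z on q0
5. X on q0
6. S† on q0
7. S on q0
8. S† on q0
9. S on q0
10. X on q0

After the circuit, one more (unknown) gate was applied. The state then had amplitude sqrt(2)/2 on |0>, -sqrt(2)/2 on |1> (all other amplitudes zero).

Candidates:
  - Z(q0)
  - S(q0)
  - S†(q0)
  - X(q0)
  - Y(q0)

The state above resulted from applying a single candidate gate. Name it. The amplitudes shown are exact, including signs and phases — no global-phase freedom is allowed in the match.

It was Z(q0) that produced the state shown. Key observation: steps 5-10 multiply out to the identity, so the circuit reduces to the remaining gates.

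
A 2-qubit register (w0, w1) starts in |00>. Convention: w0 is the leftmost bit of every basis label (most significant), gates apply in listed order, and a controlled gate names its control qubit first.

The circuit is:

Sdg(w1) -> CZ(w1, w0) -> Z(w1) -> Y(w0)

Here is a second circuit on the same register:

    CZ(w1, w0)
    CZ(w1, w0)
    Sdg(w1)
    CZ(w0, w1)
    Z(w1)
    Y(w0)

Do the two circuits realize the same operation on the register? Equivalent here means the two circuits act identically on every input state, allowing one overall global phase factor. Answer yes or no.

Yes: on every input state the two circuits agree up to one overall phase factor.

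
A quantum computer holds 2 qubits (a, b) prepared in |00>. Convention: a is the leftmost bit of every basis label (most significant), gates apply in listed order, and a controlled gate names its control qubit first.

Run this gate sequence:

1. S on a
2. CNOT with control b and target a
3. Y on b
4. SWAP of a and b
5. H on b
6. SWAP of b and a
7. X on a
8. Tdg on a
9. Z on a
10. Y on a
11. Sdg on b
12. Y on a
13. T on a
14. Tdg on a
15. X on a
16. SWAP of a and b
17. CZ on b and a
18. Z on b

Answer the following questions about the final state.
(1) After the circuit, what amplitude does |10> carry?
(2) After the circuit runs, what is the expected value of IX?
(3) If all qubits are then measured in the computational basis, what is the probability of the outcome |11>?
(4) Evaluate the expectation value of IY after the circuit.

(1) The amplitude on |10> is sqrt(2)*exp(3*I*pi/4)/2.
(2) In the final state, IX has expectation -sqrt(2)/2.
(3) The probability of measuring |11> is 1/2.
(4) In the final state, IY has expectation -sqrt(2)/2.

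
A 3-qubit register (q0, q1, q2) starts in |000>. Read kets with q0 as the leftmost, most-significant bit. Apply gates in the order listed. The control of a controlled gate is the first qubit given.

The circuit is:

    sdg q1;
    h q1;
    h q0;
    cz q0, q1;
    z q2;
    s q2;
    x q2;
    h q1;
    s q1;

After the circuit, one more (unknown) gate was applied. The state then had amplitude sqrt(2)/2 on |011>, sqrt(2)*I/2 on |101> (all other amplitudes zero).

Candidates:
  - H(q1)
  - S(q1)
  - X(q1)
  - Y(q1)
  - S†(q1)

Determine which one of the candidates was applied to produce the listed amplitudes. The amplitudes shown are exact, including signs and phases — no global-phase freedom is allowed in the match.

The applied gate was X(q1).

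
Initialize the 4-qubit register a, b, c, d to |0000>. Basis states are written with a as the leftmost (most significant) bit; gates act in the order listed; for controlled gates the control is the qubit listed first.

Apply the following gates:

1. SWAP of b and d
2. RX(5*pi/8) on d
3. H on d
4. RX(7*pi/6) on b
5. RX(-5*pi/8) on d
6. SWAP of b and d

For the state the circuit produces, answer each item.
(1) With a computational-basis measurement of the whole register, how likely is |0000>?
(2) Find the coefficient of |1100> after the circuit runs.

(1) A full measurement returns |0000> with probability -sqrt(3)/16 - sqrt(2)/16 + sqrt(6)/32 + 1/8.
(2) |1100> carries amplitude 0 in the final state.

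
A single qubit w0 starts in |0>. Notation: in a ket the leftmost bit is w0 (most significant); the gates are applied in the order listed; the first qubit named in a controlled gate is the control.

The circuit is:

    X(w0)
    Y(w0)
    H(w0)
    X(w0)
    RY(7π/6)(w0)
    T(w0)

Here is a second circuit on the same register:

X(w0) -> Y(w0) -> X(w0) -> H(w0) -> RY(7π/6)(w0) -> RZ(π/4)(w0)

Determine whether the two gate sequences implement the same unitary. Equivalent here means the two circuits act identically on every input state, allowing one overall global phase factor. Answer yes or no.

No — the two circuits implement different unitaries, even allowing a global phase.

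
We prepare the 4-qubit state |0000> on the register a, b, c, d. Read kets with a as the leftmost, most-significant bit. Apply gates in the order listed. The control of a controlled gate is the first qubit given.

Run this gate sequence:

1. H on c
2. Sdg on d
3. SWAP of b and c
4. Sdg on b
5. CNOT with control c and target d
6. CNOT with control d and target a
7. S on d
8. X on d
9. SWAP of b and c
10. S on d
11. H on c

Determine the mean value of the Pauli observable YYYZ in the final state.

The expectation value of YYYZ is 0.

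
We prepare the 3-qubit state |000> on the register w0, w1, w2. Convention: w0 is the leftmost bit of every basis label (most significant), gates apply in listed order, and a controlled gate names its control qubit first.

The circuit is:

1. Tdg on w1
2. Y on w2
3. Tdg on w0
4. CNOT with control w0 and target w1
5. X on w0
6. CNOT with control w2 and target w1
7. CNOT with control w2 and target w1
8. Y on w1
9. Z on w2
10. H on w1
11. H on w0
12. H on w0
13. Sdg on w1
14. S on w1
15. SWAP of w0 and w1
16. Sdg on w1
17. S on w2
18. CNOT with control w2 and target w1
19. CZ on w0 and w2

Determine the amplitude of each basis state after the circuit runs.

The final amplitudes are sqrt(2)/2 on |001>, sqrt(2)/2 on |101>, and 0 on every other basis state.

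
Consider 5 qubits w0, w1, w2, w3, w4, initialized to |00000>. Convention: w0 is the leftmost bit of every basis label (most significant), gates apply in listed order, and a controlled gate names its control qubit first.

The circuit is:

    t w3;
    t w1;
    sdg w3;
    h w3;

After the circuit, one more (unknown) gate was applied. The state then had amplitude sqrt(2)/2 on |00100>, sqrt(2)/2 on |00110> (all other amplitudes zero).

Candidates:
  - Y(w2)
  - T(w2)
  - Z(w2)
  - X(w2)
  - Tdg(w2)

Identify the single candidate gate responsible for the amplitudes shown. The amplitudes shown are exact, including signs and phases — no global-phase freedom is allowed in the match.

The applied gate was X(w2).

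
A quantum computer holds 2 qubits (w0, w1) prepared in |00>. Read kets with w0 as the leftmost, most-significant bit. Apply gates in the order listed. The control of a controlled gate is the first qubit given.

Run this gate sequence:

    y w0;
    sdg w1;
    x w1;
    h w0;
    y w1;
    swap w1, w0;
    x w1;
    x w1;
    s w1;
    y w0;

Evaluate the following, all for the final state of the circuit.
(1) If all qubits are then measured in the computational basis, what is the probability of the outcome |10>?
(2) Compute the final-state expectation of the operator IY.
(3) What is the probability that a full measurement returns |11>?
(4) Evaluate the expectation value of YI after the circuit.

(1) A full measurement returns |10> with probability 1/2.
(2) The observable IY averages to -1.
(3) The probability of measuring |11> is 1/2.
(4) The observable YI averages to 0.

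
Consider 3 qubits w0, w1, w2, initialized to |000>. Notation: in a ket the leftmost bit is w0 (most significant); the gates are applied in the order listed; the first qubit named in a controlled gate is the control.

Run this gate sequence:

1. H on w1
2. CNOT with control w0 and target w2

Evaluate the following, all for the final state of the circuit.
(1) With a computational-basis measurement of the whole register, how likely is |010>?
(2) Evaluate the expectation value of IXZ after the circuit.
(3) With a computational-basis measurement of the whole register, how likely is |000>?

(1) A full measurement returns |010> with probability 1/2.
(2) The expectation value of IXZ is 1.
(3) The probability of measuring |000> is 1/2.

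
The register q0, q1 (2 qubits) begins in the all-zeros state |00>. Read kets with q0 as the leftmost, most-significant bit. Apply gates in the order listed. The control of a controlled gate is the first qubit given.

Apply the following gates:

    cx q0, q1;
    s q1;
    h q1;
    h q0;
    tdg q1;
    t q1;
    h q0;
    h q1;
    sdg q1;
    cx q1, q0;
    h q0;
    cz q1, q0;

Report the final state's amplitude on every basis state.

After the circuit, the state carries amplitude sqrt(2)/2 on |00>, 0 on |01>, sqrt(2)/2 on |10>, 0 on |11>.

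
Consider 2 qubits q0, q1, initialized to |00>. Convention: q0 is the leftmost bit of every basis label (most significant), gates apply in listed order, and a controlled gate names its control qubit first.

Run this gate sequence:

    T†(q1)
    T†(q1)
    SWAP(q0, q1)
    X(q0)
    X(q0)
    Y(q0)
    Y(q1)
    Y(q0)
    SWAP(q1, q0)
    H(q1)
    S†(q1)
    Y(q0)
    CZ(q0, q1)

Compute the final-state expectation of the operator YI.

The expectation value of YI is 0. Key observation: gates 4-5 undo each other exactly, leaving only the rest of the circuit to track.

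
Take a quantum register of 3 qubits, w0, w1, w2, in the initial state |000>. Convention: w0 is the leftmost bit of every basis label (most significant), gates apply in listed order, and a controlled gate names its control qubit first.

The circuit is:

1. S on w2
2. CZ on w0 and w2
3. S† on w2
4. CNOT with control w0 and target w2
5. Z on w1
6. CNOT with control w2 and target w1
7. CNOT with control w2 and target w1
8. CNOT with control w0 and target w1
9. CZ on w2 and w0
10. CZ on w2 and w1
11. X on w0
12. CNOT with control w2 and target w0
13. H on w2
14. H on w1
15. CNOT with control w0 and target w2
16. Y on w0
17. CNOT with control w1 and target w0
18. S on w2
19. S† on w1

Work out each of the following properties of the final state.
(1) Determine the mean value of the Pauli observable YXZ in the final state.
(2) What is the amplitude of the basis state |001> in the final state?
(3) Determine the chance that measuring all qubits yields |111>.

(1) In the final state, YXZ has expectation 0. Key observation: steps 6-7 multiply out to the identity, so the circuit reduces to the remaining gates.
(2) |001> carries amplitude 1/2 in the final state.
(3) Outcome |111> occurs with probability 1/4.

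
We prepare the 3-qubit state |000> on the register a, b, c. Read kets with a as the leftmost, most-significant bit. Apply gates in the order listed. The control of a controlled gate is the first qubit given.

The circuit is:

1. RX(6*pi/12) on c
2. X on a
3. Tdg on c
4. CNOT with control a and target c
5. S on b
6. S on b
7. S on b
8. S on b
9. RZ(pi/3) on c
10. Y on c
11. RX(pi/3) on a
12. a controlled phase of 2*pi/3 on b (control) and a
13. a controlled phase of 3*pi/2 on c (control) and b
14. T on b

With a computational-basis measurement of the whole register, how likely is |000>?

Outcome |000> occurs with probability 1/8. Key observation: steps 5-8 multiply out to the identity, so the circuit reduces to the remaining gates.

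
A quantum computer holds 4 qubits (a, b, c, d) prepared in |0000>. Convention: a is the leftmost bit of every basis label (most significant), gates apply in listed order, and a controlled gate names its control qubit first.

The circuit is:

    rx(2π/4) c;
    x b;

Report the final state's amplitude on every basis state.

The resulting statevector has amplitude sqrt(2)/2 on |0100>, -sqrt(2)*I/2 on |0110>, and 0 on every other basis state.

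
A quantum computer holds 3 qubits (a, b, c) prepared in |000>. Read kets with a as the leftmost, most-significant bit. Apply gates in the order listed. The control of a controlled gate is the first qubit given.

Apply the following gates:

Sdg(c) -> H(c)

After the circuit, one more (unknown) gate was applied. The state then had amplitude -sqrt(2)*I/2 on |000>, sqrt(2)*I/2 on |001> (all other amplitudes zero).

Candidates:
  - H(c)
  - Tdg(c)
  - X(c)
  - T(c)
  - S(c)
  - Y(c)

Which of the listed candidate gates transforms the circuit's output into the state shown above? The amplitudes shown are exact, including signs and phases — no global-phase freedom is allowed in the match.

The unique candidate consistent with the amplitudes is Y(c).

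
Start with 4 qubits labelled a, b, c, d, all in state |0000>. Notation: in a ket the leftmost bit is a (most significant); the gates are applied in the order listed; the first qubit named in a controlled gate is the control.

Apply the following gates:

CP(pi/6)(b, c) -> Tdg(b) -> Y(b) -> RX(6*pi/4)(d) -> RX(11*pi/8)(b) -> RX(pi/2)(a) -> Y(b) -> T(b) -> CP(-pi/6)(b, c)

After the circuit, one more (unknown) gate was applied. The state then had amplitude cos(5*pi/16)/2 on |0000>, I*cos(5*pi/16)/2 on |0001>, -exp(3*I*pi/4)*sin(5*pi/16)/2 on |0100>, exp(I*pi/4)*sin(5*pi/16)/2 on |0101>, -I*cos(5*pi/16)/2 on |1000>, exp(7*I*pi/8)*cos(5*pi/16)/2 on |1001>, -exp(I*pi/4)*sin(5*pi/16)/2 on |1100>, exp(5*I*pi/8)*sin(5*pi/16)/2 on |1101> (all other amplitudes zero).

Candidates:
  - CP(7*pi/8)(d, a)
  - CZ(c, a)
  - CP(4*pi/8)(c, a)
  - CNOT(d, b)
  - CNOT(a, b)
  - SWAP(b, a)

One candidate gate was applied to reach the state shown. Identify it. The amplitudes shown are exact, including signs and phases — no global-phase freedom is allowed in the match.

The applied gate was CP(7*pi/8)(d, a).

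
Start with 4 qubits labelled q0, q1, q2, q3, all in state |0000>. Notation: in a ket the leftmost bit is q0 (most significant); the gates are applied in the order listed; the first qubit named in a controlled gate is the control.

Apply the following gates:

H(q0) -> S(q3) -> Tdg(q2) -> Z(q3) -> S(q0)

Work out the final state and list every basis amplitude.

The final amplitudes are sqrt(2)/2 on |0000>, sqrt(2)*I/2 on |1000>, and 0 on every other basis state.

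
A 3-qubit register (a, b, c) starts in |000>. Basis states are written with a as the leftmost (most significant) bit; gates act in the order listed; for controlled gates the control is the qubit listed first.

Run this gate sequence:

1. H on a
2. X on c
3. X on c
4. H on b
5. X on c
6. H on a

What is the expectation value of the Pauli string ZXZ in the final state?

The observable ZXZ averages to -1.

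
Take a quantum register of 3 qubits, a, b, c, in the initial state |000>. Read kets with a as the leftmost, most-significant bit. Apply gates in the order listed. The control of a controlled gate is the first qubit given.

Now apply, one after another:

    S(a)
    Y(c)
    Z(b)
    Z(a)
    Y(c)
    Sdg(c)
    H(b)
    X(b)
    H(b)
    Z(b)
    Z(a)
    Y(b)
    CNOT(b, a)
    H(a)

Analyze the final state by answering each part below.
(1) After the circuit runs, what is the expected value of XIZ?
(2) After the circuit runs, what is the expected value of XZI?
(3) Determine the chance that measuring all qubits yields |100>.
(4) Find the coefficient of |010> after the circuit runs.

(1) The expectation value of XIZ is -1.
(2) The observable XZI averages to 1.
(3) Outcome |100> occurs with probability 0.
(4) The amplitude on |010> is sqrt(2)*I/2.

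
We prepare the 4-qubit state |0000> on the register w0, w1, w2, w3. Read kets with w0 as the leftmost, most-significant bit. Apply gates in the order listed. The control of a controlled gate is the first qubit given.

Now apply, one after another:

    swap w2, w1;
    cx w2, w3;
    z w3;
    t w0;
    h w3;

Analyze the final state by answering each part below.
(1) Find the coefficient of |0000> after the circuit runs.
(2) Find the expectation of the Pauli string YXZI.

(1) |0000> carries amplitude sqrt(2)/2 in the final state.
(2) In the final state, YXZI has expectation 0.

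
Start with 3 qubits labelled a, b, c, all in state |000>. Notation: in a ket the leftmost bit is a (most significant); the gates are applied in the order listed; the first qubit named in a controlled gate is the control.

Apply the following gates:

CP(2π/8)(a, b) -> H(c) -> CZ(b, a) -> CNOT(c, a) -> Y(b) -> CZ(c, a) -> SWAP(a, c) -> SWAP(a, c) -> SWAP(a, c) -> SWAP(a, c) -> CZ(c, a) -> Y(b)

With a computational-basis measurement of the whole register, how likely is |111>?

A full measurement returns |111> with probability 0.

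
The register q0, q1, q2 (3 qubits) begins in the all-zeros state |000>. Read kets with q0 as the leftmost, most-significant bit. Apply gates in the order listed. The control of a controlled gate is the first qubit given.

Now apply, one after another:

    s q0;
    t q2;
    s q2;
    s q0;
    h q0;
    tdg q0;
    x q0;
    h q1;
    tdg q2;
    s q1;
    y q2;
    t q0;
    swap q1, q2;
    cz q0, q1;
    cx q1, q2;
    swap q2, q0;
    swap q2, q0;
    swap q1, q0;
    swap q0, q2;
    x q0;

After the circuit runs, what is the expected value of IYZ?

In the final state, IYZ has expectation 1. Key observation: steps 16-17 multiply out to the identity, so the circuit reduces to the remaining gates.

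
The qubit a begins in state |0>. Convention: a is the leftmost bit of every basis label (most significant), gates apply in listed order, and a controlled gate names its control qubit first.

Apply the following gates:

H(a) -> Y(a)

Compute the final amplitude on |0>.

The amplitude on |0> is -sqrt(2)*I/2.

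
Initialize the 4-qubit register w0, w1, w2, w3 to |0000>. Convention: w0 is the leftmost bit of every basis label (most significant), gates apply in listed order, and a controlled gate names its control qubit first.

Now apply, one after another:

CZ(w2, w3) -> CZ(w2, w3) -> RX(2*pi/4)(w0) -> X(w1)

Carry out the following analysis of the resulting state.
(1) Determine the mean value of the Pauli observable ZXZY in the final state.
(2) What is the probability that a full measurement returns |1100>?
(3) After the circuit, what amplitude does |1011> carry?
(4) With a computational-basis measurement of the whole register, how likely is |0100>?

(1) In the final state, ZXZY has expectation 0.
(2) The probability of measuring |1100> is 1/2.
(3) |1011> carries amplitude 0 in the final state.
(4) Outcome |0100> occurs with probability 1/2.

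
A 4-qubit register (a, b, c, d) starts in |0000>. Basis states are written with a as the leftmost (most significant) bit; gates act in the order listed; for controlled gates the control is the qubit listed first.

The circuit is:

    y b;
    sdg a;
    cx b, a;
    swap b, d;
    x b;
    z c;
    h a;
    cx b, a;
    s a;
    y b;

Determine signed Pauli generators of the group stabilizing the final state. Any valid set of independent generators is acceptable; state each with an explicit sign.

One valid set of independent stabilizer generators is -YIII, +IZII, +IIZI, -IIIZ (any independent generating set of the same group is equally correct).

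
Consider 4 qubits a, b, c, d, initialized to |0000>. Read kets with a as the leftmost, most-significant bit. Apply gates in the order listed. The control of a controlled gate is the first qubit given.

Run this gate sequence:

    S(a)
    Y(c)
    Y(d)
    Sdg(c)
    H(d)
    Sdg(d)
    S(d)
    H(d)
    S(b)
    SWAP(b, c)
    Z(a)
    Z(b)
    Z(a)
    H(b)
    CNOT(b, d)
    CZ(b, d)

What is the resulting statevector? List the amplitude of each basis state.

The final amplitudes are -sqrt(2)*I/2 on |0001>, sqrt(2)*I/2 on |0100>, and 0 on every other basis state. Key observation: the block from step 5 through step 8 cancels to the identity and can be dropped.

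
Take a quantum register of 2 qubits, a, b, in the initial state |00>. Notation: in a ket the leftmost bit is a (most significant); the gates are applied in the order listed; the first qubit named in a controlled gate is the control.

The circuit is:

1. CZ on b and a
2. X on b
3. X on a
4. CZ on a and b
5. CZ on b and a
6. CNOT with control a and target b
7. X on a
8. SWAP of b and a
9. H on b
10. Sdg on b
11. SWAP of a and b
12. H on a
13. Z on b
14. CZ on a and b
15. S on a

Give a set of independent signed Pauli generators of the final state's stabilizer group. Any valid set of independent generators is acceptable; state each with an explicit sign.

One valid set of independent stabilizer generators is -XI, +IZ (any independent generating set of the same group is equally correct).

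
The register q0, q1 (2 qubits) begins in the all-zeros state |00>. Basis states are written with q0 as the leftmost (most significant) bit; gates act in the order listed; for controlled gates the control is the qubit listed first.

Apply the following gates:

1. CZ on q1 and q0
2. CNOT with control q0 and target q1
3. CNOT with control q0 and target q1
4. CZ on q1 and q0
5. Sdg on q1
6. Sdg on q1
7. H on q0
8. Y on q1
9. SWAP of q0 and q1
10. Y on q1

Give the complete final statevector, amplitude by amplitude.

The resulting statevector has amplitude 0 on |00>, 0 on |01>, sqrt(2)/2 on |10>, -sqrt(2)/2 on |11>. Key observation: the block from step 1 through step 4 cancels to the identity and can be dropped.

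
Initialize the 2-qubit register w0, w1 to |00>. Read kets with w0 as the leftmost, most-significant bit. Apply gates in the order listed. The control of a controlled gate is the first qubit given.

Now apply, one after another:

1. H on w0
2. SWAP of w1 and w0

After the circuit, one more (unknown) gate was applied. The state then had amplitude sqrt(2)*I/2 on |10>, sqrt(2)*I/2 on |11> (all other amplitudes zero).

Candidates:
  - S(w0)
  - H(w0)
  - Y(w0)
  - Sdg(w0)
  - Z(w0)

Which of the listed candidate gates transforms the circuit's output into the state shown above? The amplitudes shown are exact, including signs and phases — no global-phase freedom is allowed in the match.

It was Y(w0) that produced the state shown.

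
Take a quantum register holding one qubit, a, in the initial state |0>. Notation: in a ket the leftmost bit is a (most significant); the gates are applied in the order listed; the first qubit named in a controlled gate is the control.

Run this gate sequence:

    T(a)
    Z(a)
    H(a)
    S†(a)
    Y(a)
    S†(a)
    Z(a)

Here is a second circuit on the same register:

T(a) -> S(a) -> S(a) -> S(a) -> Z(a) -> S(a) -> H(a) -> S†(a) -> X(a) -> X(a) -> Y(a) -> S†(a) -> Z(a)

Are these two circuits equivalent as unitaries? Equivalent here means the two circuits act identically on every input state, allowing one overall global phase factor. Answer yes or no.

Yes: on every input state the two circuits agree up to one overall phase factor.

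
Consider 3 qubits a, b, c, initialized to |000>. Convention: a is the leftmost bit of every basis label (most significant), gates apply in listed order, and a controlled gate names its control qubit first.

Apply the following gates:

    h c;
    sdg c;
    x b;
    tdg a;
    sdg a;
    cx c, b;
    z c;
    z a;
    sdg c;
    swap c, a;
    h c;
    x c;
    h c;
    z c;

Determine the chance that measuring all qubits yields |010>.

The probability of measuring |010> is 1/2.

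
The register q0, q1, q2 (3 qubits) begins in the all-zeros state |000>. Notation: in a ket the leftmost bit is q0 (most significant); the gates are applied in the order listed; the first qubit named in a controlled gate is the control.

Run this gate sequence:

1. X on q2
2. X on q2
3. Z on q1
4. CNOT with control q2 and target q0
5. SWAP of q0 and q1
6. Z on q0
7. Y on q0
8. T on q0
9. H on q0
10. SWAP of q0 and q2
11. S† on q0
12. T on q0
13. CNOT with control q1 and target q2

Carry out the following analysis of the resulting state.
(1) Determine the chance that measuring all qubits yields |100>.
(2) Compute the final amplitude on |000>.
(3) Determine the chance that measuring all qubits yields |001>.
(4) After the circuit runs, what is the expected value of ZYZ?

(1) Outcome |100> occurs with probability 0. Key observation: steps 1-2 multiply out to the identity, so the circuit reduces to the remaining gates.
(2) |000> carries amplitude sqrt(2)*exp(3*I*pi/4)/2 in the final state.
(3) Outcome |001> occurs with probability 1/2.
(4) In the final state, ZYZ has expectation 0.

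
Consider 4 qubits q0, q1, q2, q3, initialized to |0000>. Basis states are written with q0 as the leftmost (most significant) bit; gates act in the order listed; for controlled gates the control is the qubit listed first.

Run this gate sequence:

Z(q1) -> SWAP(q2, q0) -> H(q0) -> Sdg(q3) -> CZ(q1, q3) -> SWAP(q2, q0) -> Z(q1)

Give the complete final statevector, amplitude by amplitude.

The resulting statevector has amplitude sqrt(2)/2 on |0000>, sqrt(2)/2 on |0010>, and 0 on every other basis state.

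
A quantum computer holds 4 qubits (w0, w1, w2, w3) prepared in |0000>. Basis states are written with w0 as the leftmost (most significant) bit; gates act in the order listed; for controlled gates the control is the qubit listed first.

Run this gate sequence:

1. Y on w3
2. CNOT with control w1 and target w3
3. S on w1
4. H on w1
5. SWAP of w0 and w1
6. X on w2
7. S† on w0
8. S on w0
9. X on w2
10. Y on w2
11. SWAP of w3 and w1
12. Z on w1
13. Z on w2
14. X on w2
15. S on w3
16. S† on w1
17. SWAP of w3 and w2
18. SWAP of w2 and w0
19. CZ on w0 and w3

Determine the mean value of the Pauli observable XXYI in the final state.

In the final state, XXYI has expectation 0. Key observation: the block from step 6 through step 9 cancels to the identity and can be dropped.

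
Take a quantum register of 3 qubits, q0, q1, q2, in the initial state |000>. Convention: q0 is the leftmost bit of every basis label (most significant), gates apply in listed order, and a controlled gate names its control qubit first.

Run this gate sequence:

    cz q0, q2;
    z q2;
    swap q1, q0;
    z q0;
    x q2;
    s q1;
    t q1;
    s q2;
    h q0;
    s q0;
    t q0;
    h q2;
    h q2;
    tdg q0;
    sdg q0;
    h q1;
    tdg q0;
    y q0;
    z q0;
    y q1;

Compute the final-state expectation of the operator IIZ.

In the final state, IIZ has expectation -1. Key observation: the block from step 10 through step 15 cancels to the identity and can be dropped.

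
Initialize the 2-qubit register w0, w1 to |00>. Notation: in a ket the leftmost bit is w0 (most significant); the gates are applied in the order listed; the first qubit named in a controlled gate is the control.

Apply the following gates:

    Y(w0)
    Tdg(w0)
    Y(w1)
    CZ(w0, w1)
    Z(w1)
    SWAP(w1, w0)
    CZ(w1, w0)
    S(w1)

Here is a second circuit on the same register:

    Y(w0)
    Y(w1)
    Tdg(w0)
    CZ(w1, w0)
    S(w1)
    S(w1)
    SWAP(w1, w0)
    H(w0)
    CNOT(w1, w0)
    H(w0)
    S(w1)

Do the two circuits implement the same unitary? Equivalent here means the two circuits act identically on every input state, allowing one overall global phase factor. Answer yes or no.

Yes — the two circuits implement the same unitary up to a global phase.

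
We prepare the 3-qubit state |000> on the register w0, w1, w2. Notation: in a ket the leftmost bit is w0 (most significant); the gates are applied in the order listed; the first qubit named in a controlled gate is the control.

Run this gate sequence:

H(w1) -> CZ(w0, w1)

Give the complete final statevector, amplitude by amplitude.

After the circuit, the state carries amplitude sqrt(2)/2 on |000>, sqrt(2)/2 on |010>, and 0 on every other basis state.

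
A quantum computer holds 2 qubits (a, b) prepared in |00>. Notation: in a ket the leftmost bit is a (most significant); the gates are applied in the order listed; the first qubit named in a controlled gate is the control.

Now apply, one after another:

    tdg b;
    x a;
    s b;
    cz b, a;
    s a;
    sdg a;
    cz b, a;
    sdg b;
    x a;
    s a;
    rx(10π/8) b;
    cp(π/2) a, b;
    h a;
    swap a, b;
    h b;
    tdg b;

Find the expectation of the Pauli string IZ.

The observable IZ averages to 1. Key observation: gates 2-9 undo each other exactly, leaving only the rest of the circuit to track.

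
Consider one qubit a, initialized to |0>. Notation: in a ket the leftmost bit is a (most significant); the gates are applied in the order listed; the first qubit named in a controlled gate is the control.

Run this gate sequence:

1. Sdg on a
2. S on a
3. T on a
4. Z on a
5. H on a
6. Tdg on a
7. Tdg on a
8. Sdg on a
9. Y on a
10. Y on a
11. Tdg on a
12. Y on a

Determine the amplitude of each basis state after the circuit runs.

The resulting statevector has amplitude sqrt(2)*exp(I*pi/4)/2 on |0>, sqrt(2)*I/2 on |1>.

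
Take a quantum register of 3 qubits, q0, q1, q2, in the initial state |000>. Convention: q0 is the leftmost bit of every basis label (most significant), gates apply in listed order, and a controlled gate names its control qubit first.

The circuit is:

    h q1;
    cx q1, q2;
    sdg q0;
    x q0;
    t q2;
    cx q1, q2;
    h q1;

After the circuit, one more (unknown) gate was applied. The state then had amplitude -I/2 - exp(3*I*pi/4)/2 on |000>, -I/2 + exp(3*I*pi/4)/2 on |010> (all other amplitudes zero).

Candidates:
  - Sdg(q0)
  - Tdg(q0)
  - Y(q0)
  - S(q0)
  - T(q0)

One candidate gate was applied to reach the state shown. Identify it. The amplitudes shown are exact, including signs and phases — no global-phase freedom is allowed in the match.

The unique candidate consistent with the amplitudes is Y(q0).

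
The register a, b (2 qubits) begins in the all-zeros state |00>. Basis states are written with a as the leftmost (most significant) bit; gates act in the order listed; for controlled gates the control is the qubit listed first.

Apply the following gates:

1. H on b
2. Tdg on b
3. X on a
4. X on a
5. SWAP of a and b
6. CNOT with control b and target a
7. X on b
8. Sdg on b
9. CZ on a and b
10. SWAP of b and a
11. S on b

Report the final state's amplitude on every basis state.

The final amplitudes are 0 on |00>, 0 on |01>, -sqrt(2)*I/2 on |10>, sqrt(2)*exp(3*I*pi/4)/2 on |11>.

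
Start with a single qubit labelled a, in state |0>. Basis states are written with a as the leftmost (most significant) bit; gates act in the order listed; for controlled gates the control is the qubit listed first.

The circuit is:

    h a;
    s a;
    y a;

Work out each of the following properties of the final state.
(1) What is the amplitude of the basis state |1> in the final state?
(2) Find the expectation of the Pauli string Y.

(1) |1> carries amplitude sqrt(2)*I/2 in the final state.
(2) In the final state, Y has expectation 1.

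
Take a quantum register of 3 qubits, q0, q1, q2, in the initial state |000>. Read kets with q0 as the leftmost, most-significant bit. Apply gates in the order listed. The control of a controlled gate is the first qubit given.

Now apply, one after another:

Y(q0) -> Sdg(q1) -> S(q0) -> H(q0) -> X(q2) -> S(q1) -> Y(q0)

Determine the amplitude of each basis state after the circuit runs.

After the circuit, the state carries amplitude -sqrt(2)*I/2 on |001>, -sqrt(2)*I/2 on |101>, and 0 on every other basis state.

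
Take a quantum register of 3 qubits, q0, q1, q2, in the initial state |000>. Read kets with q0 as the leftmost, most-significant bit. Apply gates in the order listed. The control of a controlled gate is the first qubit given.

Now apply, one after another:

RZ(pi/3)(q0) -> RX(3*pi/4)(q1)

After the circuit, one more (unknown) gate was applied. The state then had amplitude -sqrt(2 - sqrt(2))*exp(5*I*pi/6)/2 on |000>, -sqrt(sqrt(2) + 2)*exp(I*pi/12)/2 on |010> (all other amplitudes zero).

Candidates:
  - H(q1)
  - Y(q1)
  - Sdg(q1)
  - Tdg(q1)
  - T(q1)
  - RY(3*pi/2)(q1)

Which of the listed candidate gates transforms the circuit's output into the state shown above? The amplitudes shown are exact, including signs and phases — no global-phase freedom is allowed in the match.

The applied gate was Tdg(q1).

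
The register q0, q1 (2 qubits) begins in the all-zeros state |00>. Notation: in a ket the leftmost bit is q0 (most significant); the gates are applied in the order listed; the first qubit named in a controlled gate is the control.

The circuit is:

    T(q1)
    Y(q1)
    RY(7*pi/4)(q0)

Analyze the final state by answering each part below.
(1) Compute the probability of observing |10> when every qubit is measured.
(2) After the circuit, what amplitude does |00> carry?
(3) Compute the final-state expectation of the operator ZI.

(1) The probability of measuring |10> is 0.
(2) The final state's coefficient on |00> equals 0.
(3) The expectation value of ZI is sqrt(2)/2.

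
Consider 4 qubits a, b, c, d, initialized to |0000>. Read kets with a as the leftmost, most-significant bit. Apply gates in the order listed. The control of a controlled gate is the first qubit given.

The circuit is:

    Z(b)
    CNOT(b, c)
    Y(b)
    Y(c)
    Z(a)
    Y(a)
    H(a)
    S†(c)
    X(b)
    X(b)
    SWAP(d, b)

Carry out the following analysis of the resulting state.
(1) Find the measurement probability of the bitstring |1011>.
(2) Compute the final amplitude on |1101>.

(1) The probability of measuring |1011> is 1/2.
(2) |1101> carries amplitude 0 in the final state.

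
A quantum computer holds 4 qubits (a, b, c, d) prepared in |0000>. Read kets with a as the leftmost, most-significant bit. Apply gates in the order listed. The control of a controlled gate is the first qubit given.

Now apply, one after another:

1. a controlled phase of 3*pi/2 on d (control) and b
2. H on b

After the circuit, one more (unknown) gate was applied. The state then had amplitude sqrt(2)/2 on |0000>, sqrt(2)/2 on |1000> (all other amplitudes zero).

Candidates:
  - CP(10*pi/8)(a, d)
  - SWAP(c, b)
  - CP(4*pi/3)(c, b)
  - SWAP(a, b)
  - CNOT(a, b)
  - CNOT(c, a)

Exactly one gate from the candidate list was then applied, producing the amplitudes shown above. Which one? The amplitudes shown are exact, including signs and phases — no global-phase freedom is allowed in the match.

The applied gate was SWAP(a, b).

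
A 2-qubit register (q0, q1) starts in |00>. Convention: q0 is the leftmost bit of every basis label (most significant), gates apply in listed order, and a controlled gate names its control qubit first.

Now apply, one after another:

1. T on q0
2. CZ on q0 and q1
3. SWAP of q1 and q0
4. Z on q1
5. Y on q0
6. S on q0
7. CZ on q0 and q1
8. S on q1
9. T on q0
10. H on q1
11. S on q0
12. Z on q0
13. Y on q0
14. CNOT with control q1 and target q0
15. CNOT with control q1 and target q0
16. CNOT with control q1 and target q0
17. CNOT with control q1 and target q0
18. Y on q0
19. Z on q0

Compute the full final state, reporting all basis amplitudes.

After the circuit, the state carries amplitude 0 on |00>, 0 on |01>, -sqrt(2)*exp(3*I*pi/4)/2 on |10>, -sqrt(2)*exp(3*I*pi/4)/2 on |11>. Key observation: the block from step 12 through step 19 cancels to the identity and can be dropped.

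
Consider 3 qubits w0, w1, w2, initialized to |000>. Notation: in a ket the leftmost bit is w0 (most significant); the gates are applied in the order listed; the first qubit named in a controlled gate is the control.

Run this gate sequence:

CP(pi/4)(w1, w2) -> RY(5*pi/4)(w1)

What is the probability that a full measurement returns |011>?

Outcome |011> occurs with probability 0.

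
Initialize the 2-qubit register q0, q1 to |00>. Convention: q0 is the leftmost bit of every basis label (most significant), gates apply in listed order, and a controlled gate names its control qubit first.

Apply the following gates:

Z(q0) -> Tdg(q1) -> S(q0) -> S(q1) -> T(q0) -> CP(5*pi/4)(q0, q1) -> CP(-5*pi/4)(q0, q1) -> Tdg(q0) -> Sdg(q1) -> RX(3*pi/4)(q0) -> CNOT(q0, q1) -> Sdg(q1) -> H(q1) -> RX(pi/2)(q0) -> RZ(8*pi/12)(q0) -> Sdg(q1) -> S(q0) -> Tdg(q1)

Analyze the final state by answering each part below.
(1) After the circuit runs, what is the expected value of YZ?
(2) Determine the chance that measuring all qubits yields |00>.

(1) The expectation value of YZ is sqrt(2)/4.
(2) Outcome |00> occurs with probability 1/4.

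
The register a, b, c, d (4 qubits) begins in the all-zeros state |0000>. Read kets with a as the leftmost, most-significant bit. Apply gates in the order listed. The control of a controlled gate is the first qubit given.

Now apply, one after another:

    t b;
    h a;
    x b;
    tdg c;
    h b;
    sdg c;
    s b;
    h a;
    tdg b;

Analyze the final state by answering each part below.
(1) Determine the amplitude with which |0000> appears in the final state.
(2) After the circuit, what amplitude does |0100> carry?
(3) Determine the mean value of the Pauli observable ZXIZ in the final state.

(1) |0000> carries amplitude sqrt(2)/2 in the final state.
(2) |0100> carries amplitude -sqrt(2)*exp(I*pi/4)/2 in the final state.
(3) The expectation value of ZXIZ is -sqrt(2)/2.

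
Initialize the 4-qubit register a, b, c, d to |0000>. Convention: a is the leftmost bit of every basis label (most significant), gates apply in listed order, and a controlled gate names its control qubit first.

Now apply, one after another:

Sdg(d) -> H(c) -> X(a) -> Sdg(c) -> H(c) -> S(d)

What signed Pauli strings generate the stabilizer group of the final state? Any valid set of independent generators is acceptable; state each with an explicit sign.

The stabilizer group can be generated by +IIYI, -ZIII, +IZII, +IIIZ, among other valid generating sets.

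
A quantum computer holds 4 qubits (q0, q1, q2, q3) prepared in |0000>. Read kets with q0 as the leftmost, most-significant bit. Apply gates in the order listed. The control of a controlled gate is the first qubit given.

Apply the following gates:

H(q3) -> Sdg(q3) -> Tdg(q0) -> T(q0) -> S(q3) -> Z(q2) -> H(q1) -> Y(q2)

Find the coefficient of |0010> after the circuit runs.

The amplitude on |0010> is I/2. Key observation: gates 2-5 undo each other exactly, leaving only the rest of the circuit to track.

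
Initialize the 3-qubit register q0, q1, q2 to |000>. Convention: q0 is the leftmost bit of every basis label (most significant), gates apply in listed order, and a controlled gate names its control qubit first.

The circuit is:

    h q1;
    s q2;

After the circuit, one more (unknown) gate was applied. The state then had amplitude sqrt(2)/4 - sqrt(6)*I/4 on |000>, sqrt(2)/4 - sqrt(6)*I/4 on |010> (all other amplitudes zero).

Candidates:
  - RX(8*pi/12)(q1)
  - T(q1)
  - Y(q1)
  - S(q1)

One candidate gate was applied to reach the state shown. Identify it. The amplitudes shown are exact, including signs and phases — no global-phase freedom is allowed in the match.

The unique candidate consistent with the amplitudes is RX(8*pi/12)(q1).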